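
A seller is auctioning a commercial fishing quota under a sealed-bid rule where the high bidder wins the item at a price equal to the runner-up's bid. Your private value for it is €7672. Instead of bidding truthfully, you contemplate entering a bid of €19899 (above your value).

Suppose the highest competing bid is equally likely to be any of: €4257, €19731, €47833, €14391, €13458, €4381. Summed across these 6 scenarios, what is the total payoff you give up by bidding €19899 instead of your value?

The deviation costs you only when the competing bid falls strictly between €7672 and €19899; elsewhere both bids give the same outcome.
€4257: outcomes coincide → loss €0.
€19731: truthful payoff €0, deviation payoff −€12059 → loss €12059.
€47833: outcomes coincide → loss €0.
€14391: truthful payoff €0, deviation payoff −€6719 → loss €6719.
€13458: truthful payoff €0, deviation payoff −€5786 → loss €5786.
€4381: outcomes coincide → loss €0.
Total loss = €12059 + €6719 + €5786 = €24564.
Because the price is fixed by the runner-up's bid, deviating from your value can only change a good outcome into a bad one — never the reverse.

€24564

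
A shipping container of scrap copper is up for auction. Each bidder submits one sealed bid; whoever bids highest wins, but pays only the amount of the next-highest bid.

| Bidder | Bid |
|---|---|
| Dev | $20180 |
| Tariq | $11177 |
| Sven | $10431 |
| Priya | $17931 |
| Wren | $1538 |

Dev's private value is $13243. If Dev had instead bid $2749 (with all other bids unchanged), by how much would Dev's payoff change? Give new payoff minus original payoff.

The highest bid among the other bidders is $17931; Dev's bid doesn't change that.
Original bid $20180: Dev is highest, pays the top rival bid $17931; payoff $13243 − $17931 = −$4688.
Alternative bid $2749: Dev is not highest (top rival bid is $17931); payoff $0.
Change in payoff = $0 − (−$4688) = $4688.

$4688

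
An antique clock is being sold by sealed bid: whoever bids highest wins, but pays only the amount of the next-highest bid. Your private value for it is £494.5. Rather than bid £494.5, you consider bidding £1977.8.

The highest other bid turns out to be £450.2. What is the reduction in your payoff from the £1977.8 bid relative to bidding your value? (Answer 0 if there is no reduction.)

Bidding your value £494.5: you win (since £494.5 > £450.2) and pay £450.2. Payoff £44.3.
Bidding £1977.8: you win and pay £450.2. Payoff £494.5 − £450.2 = £44.3.
Difference = £44.3 − £44.3 = £0; both bids lead to the same outcome because the competing bid is below both your value and your alternative bid.
Because the price is fixed by the runner-up's bid, deviating from your value can only change a good outcome into a bad one — never the reverse.

£0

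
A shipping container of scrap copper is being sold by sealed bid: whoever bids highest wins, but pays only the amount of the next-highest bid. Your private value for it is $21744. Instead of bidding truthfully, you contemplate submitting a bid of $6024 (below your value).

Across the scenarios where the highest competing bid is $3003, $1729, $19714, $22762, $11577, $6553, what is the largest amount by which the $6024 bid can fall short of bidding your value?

$3003: same outcome either way → loss $0.
$1729: same outcome either way → loss $0.
$19714: truthful gives $2030, deviation gives $0 → loss $2030.
$22762: same outcome either way → loss $0.
$11577: truthful gives $10167, deviation gives $0 → loss $10167.
$6553: truthful gives $15191, deviation gives $0 → loss $15191.
Maximum loss: $15191.

$15191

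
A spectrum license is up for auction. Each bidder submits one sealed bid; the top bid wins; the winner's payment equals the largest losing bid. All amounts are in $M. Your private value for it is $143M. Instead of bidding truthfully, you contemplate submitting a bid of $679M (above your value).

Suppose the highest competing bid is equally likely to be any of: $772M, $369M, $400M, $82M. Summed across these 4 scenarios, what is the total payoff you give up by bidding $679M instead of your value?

$483M

The deviation costs you only when the competing bid falls strictly between $143M and $679M; elsewhere both bids give the same outcome.
$772M: outcomes coincide → loss $0M.
$369M: truthful payoff $0M, deviation payoff −$226M → loss $226M.
$400M: truthful payoff $0M, deviation payoff −$257M → loss $257M.
$82M: outcomes coincide → loss $0M.
Total loss = $226M + $257M = $483M.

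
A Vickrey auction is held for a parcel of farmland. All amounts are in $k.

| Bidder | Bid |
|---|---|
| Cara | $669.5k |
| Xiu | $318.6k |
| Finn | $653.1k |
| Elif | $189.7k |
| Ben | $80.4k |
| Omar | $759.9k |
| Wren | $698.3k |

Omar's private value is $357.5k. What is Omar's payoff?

Highest bid: Omar at $759.9k, so Omar wins.
Second-highest bid: Wren at $698.3k — that is the price the winner pays.
Omar's payoff = value − price = $357.5k − $698.3k = −$340.8k.

−$340.8k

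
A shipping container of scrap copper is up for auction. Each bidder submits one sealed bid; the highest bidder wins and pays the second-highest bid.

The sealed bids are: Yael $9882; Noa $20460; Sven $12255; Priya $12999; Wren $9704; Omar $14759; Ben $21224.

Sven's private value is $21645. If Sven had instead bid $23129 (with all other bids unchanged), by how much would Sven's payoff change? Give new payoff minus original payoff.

The highest bid among the other bidders is $21224; Sven's bid doesn't change that.
Original bid $12255: Sven is not highest (top rival bid is $21224); payoff $0.
Alternative bid $23129: Sven is highest, pays the top rival bid $21224; payoff $21645 − $21224 = $421.
Change in payoff = $421 − ($0) = $421.

$421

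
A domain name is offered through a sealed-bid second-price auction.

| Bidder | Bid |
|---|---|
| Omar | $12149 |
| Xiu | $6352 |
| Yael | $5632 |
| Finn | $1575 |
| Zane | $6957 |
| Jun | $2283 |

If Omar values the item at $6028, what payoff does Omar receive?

−$929

Highest bid: Omar at $12149, so Omar wins.
Second-highest bid: Zane at $6957 — that is the price the winner pays.
Omar's payoff = value − price = $6028 − $6957 = −$929.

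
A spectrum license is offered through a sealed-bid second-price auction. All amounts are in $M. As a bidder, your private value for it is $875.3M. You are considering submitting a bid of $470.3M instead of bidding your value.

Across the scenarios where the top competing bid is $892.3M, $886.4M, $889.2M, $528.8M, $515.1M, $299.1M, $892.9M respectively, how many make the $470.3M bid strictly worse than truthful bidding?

2

The deviation hurts exactly when the highest competing bid lies strictly between $470.3M and $875.3M — underbidding then forfeits a profitable win.
$892.3M: above both → same outcome either way.
$886.4M: above both → same outcome either way.
$889.2M: above both → same outcome either way.
$528.8M: inside the interval → strictly worse (loss $346.5M).
$515.1M: inside the interval → strictly worse (loss $360.2M).
$299.1M: below both → same outcome either way.
$892.9M: above both → same outcome either way.
Count: 2.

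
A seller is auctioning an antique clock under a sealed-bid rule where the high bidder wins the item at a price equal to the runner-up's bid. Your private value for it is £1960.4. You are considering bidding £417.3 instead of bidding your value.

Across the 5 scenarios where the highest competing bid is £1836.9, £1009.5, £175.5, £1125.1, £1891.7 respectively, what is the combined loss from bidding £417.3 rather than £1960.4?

£1978.4

The deviation costs you only when the competing bid falls strictly between £417.3 and £1960.4; elsewhere both bids give the same outcome.
£1836.9: truthful payoff £123.5, deviation payoff £0 → loss £123.5.
£1009.5: truthful payoff £950.9, deviation payoff £0 → loss £950.9.
£175.5: outcomes coincide → loss £0.
£1125.1: truthful payoff £835.3, deviation payoff £0 → loss £835.3.
£1891.7: truthful payoff £68.7, deviation payoff £0 → loss £68.7.
Total loss = £123.5 + £950.9 + £835.3 + £68.7 = £1978.4.
Truthful bidding weakly dominates here: raising your bid can only win items priced above your value, and lowering it can only forfeit items priced below.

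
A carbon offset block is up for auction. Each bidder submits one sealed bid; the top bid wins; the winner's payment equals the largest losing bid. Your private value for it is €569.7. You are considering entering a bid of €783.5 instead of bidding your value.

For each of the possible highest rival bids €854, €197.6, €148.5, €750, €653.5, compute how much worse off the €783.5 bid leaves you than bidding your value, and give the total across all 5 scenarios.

The deviation costs you only when the competing bid falls strictly between €569.7 and €783.5; elsewhere both bids give the same outcome.
€854: outcomes coincide → loss €0.
€197.6: outcomes coincide → loss €0.
€148.5: outcomes coincide → loss €0.
€750: truthful payoff €0, deviation payoff −€180.3 → loss €180.3.
€653.5: truthful payoff €0, deviation payoff −€83.8 → loss €83.8.
Total loss = €180.3 + €83.8 = €264.1.

€264.1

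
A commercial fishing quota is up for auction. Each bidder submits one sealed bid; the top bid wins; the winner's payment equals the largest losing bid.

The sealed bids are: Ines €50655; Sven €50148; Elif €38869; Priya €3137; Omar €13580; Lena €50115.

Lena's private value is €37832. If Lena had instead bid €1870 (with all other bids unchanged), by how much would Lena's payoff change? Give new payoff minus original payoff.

The highest bid among the other bidders is €50655; Lena's bid doesn't change that.
Original bid €50115: Lena is not highest (top rival bid is €50655); payoff €0.
Alternative bid €1870: Lena is not highest (top rival bid is €50655); payoff €0.
Change in payoff = €0 − (€0) = €0.

€0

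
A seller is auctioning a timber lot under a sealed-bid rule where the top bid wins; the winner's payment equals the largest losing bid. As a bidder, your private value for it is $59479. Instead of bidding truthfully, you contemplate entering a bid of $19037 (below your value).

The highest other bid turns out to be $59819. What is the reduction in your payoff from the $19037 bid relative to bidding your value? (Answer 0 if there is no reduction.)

Bidding your value $59479: you lose (since $59479 < $59819). Payoff $0.
Bidding $19037: you lose. Payoff $0.
Difference = $0 − $0 = $0; both bids lead to the same outcome because the competing bid is above both your value and your alternative bid.

$0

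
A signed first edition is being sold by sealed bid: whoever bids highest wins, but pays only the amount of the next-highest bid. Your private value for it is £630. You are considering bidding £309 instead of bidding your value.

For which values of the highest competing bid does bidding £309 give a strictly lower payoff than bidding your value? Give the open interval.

If the competing bid is below £309, both bids win at the same price — no difference.
If it is above £630, both bids lose — no difference.
If it lies strictly between £309 and £630, bidding your value wins at a price below your value (positive payoff) while bidding £309 loses (payoff 0).
So the deviation strictly hurts on the open interval (£309, £630).
Because the price is fixed by the runner-up's bid, deviating from your value can only change a good outcome into a bad one — never the reverse.

(£309, £630)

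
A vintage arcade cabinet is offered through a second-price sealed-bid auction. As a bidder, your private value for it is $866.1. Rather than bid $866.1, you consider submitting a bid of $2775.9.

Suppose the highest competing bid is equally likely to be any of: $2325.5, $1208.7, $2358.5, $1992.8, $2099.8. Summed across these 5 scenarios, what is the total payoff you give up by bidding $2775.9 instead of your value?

$5654.8

The deviation costs you only when the competing bid falls strictly between $866.1 and $2775.9; elsewhere both bids give the same outcome.
$2325.5: truthful payoff $0, deviation payoff −$1459.4 → loss $1459.4.
$1208.7: truthful payoff $0, deviation payoff −$342.6 → loss $342.6.
$2358.5: truthful payoff $0, deviation payoff −$1492.4 → loss $1492.4.
$1992.8: truthful payoff $0, deviation payoff −$1126.7 → loss $1126.7.
$2099.8: truthful payoff $0, deviation payoff −$1233.7 → loss $1233.7.
Total loss = $1459.4 + $342.6 + $1492.4 + $1126.7 + $1233.7 = $5654.8.
Because the price is fixed by the runner-up's bid, deviating from your value can only change a good outcome into a bad one — never the reverse.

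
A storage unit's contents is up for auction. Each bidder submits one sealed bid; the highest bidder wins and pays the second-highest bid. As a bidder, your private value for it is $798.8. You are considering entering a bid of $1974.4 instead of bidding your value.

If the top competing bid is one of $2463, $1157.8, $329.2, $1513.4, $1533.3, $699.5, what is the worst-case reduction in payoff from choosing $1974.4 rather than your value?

$2463: same outcome either way → loss $0.
$1157.8: truthful gives $0, deviation gives −$359 → loss $359.
$329.2: same outcome either way → loss $0.
$1513.4: truthful gives $0, deviation gives −$714.6 → loss $714.6.
$1533.3: truthful gives $0, deviation gives −$734.5 → loss $734.5.
$699.5: same outcome either way → loss $0.
Maximum loss: $734.5.

$734.5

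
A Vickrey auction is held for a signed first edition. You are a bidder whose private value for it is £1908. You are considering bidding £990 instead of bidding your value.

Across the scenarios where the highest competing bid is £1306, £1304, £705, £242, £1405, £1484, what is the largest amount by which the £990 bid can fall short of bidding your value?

£1306: truthful gives £602, deviation gives £0 → loss £602.
£1304: truthful gives £604, deviation gives £0 → loss £604.
£705: same outcome either way → loss £0.
£242: same outcome either way → loss £0.
£1405: truthful gives £503, deviation gives £0 → loss £503.
£1484: truthful gives £424, deviation gives £0 → loss £424.
Maximum loss: £604.

£604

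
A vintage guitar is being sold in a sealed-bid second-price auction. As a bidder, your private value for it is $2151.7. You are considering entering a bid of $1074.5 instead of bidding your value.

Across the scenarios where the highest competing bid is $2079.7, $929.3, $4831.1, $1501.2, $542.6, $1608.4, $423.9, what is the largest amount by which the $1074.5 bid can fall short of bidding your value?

$2079.7: truthful gives $72, deviation gives $0 → loss $72.
$929.3: same outcome either way → loss $0.
$4831.1: same outcome either way → loss $0.
$1501.2: truthful gives $650.5, deviation gives $0 → loss $650.5.
$542.6: same outcome either way → loss $0.
$1608.4: truthful gives $543.3, deviation gives $0 → loss $543.3.
$423.9: same outcome either way → loss $0.
Maximum loss: $650.5.

$650.5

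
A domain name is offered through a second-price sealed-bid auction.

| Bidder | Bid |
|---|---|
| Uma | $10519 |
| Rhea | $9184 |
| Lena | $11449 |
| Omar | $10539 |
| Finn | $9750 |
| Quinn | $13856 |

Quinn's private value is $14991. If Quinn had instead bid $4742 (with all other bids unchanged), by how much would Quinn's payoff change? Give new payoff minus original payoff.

The highest bid among the other bidders is $11449; Quinn's bid doesn't change that.
Original bid $13856: Quinn is highest, pays the top rival bid $11449; payoff $14991 − $11449 = $3542.
Alternative bid $4742: Quinn is not highest (top rival bid is $11449); payoff $0.
Change in payoff = $0 − ($3542) = −$3542.

−$3542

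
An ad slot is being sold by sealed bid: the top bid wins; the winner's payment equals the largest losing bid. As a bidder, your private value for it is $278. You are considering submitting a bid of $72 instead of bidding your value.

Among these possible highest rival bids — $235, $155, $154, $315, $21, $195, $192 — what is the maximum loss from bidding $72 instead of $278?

$235: truthful gives $43, deviation gives $0 → loss $43.
$155: truthful gives $123, deviation gives $0 → loss $123.
$154: truthful gives $124, deviation gives $0 → loss $124.
$315: same outcome either way → loss $0.
$21: same outcome either way → loss $0.
$195: truthful gives $83, deviation gives $0 → loss $83.
$192: truthful gives $86, deviation gives $0 → loss $86.
Maximum loss: $124.

$124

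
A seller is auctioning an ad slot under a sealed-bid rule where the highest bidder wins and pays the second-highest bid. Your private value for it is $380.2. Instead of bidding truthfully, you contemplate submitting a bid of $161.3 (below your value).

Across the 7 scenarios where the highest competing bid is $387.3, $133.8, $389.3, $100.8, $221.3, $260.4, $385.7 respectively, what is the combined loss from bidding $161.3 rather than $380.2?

$278.7

The deviation costs you only when the competing bid falls strictly between $161.3 and $380.2; elsewhere both bids give the same outcome.
$387.3: outcomes coincide → loss $0.
$133.8: outcomes coincide → loss $0.
$389.3: outcomes coincide → loss $0.
$100.8: outcomes coincide → loss $0.
$221.3: truthful payoff $158.9, deviation payoff $0 → loss $158.9.
$260.4: truthful payoff $119.8, deviation payoff $0 → loss $119.8.
$385.7: outcomes coincide → loss $0.
Total loss = $158.9 + $119.8 = $278.7.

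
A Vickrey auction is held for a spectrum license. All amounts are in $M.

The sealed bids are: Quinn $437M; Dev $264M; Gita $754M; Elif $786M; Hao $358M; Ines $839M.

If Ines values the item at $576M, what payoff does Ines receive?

−$210M

Highest bid: Ines at $839M, so Ines wins.
Second-highest bid: Elif at $786M — that is the price the winner pays.
Ines's payoff = value − price = $576M − $786M = −$210M.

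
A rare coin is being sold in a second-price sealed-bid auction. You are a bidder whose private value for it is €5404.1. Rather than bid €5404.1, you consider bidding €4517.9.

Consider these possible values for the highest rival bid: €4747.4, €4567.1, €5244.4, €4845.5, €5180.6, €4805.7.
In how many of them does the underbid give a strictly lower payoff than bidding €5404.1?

The deviation hurts exactly when the highest competing bid lies strictly between €4517.9 and €5404.1 — underbidding then forfeits a profitable win.
€4747.4: inside the interval → strictly worse (loss €656.7).
€4567.1: inside the interval → strictly worse (loss €837).
€5244.4: inside the interval → strictly worse (loss €159.7).
€4845.5: inside the interval → strictly worse (loss €558.6).
€5180.6: inside the interval → strictly worse (loss €223.5).
€4805.7: inside the interval → strictly worse (loss €598.4).
Count: 6.

6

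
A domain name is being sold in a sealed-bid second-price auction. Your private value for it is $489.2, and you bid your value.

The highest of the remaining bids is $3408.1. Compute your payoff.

Your bid $489.2 is below the highest competing bid $3408.1, so you lose.
A losing bidder pays nothing and receives nothing: payoff = $0.

$0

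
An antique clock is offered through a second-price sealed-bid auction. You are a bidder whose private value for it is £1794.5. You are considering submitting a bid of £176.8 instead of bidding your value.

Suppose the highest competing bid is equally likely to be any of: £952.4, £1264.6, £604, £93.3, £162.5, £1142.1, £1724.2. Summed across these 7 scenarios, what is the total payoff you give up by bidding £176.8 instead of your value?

£3285.2

The deviation costs you only when the competing bid falls strictly between £176.8 and £1794.5; elsewhere both bids give the same outcome.
£952.4: truthful payoff £842.1, deviation payoff £0 → loss £842.1.
£1264.6: truthful payoff £529.9, deviation payoff £0 → loss £529.9.
£604: truthful payoff £1190.5, deviation payoff £0 → loss £1190.5.
£93.3: outcomes coincide → loss £0.
£162.5: outcomes coincide → loss £0.
£1142.1: truthful payoff £652.4, deviation payoff £0 → loss £652.4.
£1724.2: truthful payoff £70.3, deviation payoff £0 → loss £70.3.
Total loss = £842.1 + £529.9 + £1190.5 + £652.4 + £70.3 = £3285.2.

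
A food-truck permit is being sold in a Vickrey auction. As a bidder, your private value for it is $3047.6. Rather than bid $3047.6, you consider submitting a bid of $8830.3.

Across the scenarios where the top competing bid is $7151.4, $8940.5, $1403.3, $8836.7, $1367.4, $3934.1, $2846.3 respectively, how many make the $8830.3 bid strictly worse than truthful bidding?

2

The deviation hurts exactly when the highest competing bid lies strictly between $3047.6 and $8830.3 — overbidding then wins at a price above your value.
$7151.4: inside the interval → strictly worse (loss $4103.8).
$8940.5: above both → same outcome either way.
$1403.3: below both → same outcome either way.
$8836.7: above both → same outcome either way.
$1367.4: below both → same outcome either way.
$3934.1: inside the interval → strictly worse (loss $886.5).
$2846.3: below both → same outcome either way.
Count: 2.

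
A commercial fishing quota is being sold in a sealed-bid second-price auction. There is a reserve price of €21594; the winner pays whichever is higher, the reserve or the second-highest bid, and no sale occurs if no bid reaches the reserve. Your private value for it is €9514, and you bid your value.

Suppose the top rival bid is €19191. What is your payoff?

€0

Your bid €9514 is below the highest competing bid €19191, so you lose. Payoff €0.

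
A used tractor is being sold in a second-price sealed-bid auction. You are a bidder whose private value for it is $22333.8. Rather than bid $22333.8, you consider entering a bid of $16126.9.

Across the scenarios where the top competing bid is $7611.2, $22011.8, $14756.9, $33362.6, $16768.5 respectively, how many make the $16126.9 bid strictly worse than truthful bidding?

The deviation hurts exactly when the highest competing bid lies strictly between $16126.9 and $22333.8 — underbidding then forfeits a profitable win.
$7611.2: below both → same outcome either way.
$22011.8: inside the interval → strictly worse (loss $322).
$14756.9: below both → same outcome either way.
$33362.6: above both → same outcome either way.
$16768.5: inside the interval → strictly worse (loss $5565.3).
Count: 2.

2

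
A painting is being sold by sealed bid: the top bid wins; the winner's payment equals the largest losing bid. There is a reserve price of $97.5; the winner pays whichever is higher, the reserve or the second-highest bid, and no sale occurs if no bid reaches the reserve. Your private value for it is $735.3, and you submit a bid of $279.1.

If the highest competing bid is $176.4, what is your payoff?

Your bid $279.1 is the highest and exceeds the reserve.
Price = max(second-highest bid, reserve) = max($176.4, $97.5) = $176.4.
Payoff = $735.3 − $176.4 = $558.9.

$558.9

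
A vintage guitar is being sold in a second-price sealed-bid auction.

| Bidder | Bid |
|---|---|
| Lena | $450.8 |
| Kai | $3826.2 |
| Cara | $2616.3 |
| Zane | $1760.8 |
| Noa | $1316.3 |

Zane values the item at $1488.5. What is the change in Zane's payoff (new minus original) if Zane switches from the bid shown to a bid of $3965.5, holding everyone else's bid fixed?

−$2337.7

The highest bid among the other bidders is $3826.2; Zane's bid doesn't change that.
Original bid $1760.8: Zane is not highest (top rival bid is $3826.2); payoff $0.
Alternative bid $3965.5: Zane is highest, pays the top rival bid $3826.2; payoff $1488.5 − $3826.2 = −$2337.7.
Change in payoff = −$2337.7 − ($0) = −$2337.7.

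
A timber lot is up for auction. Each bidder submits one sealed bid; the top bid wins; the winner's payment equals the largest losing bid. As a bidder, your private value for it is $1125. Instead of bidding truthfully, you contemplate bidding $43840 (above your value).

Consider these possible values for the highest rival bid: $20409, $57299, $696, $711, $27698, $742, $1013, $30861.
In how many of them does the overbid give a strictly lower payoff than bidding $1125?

3

The deviation hurts exactly when the highest competing bid lies strictly between $1125 and $43840 — overbidding then wins at a price above your value.
$20409: inside the interval → strictly worse (loss $19284).
$57299: above both → same outcome either way.
$696: below both → same outcome either way.
$711: below both → same outcome either way.
$27698: inside the interval → strictly worse (loss $26573).
$742: below both → same outcome either way.
$1013: below both → same outcome either way.
$30861: inside the interval → strictly worse (loss $29736).
Count: 3.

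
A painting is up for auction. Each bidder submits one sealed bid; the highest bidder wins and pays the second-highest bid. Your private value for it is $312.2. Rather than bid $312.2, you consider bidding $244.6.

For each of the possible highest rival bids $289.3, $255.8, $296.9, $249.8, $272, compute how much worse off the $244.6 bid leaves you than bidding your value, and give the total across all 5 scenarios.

$197.2

The deviation costs you only when the competing bid falls strictly between $244.6 and $312.2; elsewhere both bids give the same outcome.
$289.3: truthful payoff $22.9, deviation payoff $0 → loss $22.9.
$255.8: truthful payoff $56.4, deviation payoff $0 → loss $56.4.
$296.9: truthful payoff $15.3, deviation payoff $0 → loss $15.3.
$249.8: truthful payoff $62.4, deviation payoff $0 → loss $62.4.
$272: truthful payoff $40.2, deviation payoff $0 → loss $40.2.
Total loss = $22.9 + $56.4 + $15.3 + $62.4 + $40.2 = $197.2.
Because the price is fixed by the runner-up's bid, deviating from your value can only change a good outcome into a bad one — never the reverse.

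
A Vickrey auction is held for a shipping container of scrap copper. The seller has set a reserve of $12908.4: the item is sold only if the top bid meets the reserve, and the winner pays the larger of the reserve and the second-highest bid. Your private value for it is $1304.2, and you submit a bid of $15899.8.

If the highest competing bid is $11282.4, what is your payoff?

−$11604.2

Your bid $15899.8 is the highest and exceeds the reserve.
Price = max(second-highest bid, reserve) = max($11282.4, $12908.4) = $12908.4.
Payoff = $1304.2 − $12908.4 = −$11604.2.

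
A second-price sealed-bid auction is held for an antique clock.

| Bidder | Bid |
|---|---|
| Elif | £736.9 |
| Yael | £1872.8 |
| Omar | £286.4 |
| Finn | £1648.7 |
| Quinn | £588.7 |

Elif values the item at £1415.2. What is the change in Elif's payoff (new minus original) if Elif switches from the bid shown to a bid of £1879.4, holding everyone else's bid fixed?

The highest bid among the other bidders is £1872.8; Elif's bid doesn't change that.
Original bid £736.9: Elif is not highest (top rival bid is £1872.8); payoff £0.
Alternative bid £1879.4: Elif is highest, pays the top rival bid £1872.8; payoff £1415.2 − £1872.8 = −£457.6.
Change in payoff = −£457.6 − (£0) = −£457.6.

−£457.6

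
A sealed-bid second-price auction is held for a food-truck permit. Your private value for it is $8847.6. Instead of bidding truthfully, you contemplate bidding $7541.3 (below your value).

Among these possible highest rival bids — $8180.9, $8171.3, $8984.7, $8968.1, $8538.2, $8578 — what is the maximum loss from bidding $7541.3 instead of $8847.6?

$8180.9: truthful gives $666.7, deviation gives $0 → loss $666.7.
$8171.3: truthful gives $676.3, deviation gives $0 → loss $676.3.
$8984.7: same outcome either way → loss $0.
$8968.1: same outcome either way → loss $0.
$8538.2: truthful gives $309.4, deviation gives $0 → loss $309.4.
$8578: truthful gives $269.6, deviation gives $0 → loss $269.6.
Maximum loss: $676.3.

$676.3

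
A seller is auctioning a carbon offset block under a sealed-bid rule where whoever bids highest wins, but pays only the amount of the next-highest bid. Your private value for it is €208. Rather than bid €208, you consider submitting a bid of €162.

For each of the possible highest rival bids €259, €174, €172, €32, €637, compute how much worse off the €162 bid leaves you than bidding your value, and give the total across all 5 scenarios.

The deviation costs you only when the competing bid falls strictly between €162 and €208; elsewhere both bids give the same outcome.
€259: outcomes coincide → loss €0.
€174: truthful payoff €34, deviation payoff €0 → loss €34.
€172: truthful payoff €36, deviation payoff €0 → loss €36.
€32: outcomes coincide → loss €0.
€637: outcomes coincide → loss €0.
Total loss = €34 + €36 = €70.

€70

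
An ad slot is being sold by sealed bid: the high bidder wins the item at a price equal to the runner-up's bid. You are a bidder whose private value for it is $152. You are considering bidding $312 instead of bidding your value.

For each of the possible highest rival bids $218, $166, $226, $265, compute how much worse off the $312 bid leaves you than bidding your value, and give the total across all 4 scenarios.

The deviation costs you only when the competing bid falls strictly between $152 and $312; elsewhere both bids give the same outcome.
$218: truthful payoff $0, deviation payoff −$66 → loss $66.
$166: truthful payoff $0, deviation payoff −$14 → loss $14.
$226: truthful payoff $0, deviation payoff −$74 → loss $74.
$265: truthful payoff $0, deviation payoff −$113 → loss $113.
Total loss = $66 + $14 + $74 + $113 = $267.

$267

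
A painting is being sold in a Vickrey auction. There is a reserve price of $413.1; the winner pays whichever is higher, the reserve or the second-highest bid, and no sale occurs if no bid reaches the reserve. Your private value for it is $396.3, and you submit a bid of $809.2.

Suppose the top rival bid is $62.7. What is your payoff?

−$16.8

Your bid $809.2 is the highest and exceeds the reserve.
Price = max(second-highest bid, reserve) = max($62.7, $413.1) = $413.1.
Payoff = $396.3 − $413.1 = −$16.8.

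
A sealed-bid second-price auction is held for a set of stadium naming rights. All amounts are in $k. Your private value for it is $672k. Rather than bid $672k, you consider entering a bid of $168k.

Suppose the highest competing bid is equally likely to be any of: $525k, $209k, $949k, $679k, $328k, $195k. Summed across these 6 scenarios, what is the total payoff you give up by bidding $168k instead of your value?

The deviation costs you only when the competing bid falls strictly between $168k and $672k; elsewhere both bids give the same outcome.
$525k: truthful payoff $147k, deviation payoff $0k → loss $147k.
$209k: truthful payoff $463k, deviation payoff $0k → loss $463k.
$949k: outcomes coincide → loss $0k.
$679k: outcomes coincide → loss $0k.
$328k: truthful payoff $344k, deviation payoff $0k → loss $344k.
$195k: truthful payoff $477k, deviation payoff $0k → loss $477k.
Total loss = $147k + $463k + $344k + $477k = $1431k.

$1431k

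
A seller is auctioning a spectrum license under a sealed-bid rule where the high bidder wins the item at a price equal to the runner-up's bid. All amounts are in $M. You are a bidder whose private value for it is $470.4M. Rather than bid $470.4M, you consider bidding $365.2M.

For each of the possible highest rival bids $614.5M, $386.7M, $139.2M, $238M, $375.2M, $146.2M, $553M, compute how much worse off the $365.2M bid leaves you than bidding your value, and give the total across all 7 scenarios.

$178.9M

The deviation costs you only when the competing bid falls strictly between $365.2M and $470.4M; elsewhere both bids give the same outcome.
$614.5M: outcomes coincide → loss $0M.
$386.7M: truthful payoff $83.7M, deviation payoff $0M → loss $83.7M.
$139.2M: outcomes coincide → loss $0M.
$238M: outcomes coincide → loss $0M.
$375.2M: truthful payoff $95.2M, deviation payoff $0M → loss $95.2M.
$146.2M: outcomes coincide → loss $0M.
$553M: outcomes coincide → loss $0M.
Total loss = $83.7M + $95.2M = $178.9M.
Truthful bidding weakly dominates here: raising your bid can only win items priced above your value, and lowering it can only forfeit items priced below.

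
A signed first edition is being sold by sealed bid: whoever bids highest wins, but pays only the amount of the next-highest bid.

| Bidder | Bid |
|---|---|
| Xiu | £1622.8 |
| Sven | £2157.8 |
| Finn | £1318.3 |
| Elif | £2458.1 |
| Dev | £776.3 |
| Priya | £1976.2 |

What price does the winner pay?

£2157.8

Highest bid: Elif at £2458.1, so Elif wins.
Second-highest bid: Sven at £2157.8 — that is the price the winner pays.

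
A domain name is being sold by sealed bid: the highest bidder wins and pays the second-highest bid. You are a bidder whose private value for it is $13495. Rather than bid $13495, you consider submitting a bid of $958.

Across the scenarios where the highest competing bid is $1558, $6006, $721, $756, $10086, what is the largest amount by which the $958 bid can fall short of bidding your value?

$1558: truthful gives $11937, deviation gives $0 → loss $11937.
$6006: truthful gives $7489, deviation gives $0 → loss $7489.
$721: same outcome either way → loss $0.
$756: same outcome either way → loss $0.
$10086: truthful gives $3409, deviation gives $0 → loss $3409.
Maximum loss: $11937.

$11937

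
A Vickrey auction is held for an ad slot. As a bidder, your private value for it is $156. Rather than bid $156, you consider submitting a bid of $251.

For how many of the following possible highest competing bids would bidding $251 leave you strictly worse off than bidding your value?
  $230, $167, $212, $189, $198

5

The deviation hurts exactly when the highest competing bid lies strictly between $156 and $251 — overbidding then wins at a price above your value.
$230: inside the interval → strictly worse (loss $74).
$167: inside the interval → strictly worse (loss $11).
$212: inside the interval → strictly worse (loss $56).
$189: inside the interval → strictly worse (loss $33).
$198: inside the interval → strictly worse (loss $42).
Count: 5.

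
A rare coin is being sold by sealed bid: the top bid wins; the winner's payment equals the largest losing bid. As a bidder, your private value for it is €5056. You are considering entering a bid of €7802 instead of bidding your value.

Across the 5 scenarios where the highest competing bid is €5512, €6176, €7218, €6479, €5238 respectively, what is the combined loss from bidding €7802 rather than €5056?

€5343

The deviation costs you only when the competing bid falls strictly between €5056 and €7802; elsewhere both bids give the same outcome.
€5512: truthful payoff €0, deviation payoff −€456 → loss €456.
€6176: truthful payoff €0, deviation payoff −€1120 → loss €1120.
€7218: truthful payoff €0, deviation payoff −€2162 → loss €2162.
€6479: truthful payoff €0, deviation payoff −€1423 → loss €1423.
€5238: truthful payoff €0, deviation payoff −€182 → loss €182.
Total loss = €456 + €1120 + €2162 + €1423 + €182 = €5343.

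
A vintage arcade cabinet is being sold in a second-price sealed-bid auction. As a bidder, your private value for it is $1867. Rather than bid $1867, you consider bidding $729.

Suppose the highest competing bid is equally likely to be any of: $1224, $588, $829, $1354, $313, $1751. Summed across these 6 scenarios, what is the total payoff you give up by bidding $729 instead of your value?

$2310

The deviation costs you only when the competing bid falls strictly between $729 and $1867; elsewhere both bids give the same outcome.
$1224: truthful payoff $643, deviation payoff $0 → loss $643.
$588: outcomes coincide → loss $0.
$829: truthful payoff $1038, deviation payoff $0 → loss $1038.
$1354: truthful payoff $513, deviation payoff $0 → loss $513.
$313: outcomes coincide → loss $0.
$1751: truthful payoff $116, deviation payoff $0 → loss $116.
Total loss = $643 + $1038 + $513 + $116 = $2310.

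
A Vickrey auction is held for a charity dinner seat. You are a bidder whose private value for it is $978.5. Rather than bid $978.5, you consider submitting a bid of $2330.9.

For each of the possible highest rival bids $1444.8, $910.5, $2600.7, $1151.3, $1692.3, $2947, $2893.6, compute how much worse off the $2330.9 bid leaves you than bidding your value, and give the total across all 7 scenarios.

The deviation costs you only when the competing bid falls strictly between $978.5 and $2330.9; elsewhere both bids give the same outcome.
$1444.8: truthful payoff $0, deviation payoff −$466.3 → loss $466.3.
$910.5: outcomes coincide → loss $0.
$2600.7: outcomes coincide → loss $0.
$1151.3: truthful payoff $0, deviation payoff −$172.8 → loss $172.8.
$1692.3: truthful payoff $0, deviation payoff −$713.8 → loss $713.8.
$2947: outcomes coincide → loss $0.
$2893.6: outcomes coincide → loss $0.
Total loss = $466.3 + $172.8 + $713.8 = $1352.9.

$1352.9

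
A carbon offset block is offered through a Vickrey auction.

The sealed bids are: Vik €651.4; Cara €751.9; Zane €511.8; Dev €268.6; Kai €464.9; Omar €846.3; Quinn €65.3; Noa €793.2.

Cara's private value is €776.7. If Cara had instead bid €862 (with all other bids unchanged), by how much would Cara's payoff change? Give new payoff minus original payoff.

The highest bid among the other bidders is €846.3; Cara's bid doesn't change that.
Original bid €751.9: Cara is not highest (top rival bid is €846.3); payoff €0.
Alternative bid €862: Cara is highest, pays the top rival bid €846.3; payoff €776.7 − €846.3 = −€69.6.
Change in payoff = −€69.6 − (€0) = −€69.6.

−€69.6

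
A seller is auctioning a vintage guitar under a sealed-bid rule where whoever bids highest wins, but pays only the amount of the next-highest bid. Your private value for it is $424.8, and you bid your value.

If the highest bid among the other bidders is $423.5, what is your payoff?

Your bid $424.8 exceeds the highest competing bid $423.5, so you win.
In a second-price auction the winner pays the second-highest bid, $423.5.
Payoff = value − price = $424.8 − $423.5 = $1.3.

$1.3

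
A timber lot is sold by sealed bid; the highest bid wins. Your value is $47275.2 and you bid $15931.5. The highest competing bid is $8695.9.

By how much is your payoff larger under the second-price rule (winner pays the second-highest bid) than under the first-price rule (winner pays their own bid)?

$7235.6

You have the highest bid, so you win under either rule.
Second-price: pay $8695.9 → payoff $38579.3.
First-price: pay your own bid $15931.5 → payoff $31343.7.
Difference = $38579.3 − ($31343.7) = $7235.6.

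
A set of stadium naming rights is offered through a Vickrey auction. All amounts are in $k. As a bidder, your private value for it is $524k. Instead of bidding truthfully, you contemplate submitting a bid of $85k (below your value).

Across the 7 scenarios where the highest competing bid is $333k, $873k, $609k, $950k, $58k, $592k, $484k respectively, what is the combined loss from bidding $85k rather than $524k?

The deviation costs you only when the competing bid falls strictly between $85k and $524k; elsewhere both bids give the same outcome.
$333k: truthful payoff $191k, deviation payoff $0k → loss $191k.
$873k: outcomes coincide → loss $0k.
$609k: outcomes coincide → loss $0k.
$950k: outcomes coincide → loss $0k.
$58k: outcomes coincide → loss $0k.
$592k: outcomes coincide → loss $0k.
$484k: truthful payoff $40k, deviation payoff $0k → loss $40k.
Total loss = $191k + $40k = $231k.
Truthful bidding weakly dominates here: raising your bid can only win items priced above your value, and lowering it can only forfeit items priced below.

$231k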